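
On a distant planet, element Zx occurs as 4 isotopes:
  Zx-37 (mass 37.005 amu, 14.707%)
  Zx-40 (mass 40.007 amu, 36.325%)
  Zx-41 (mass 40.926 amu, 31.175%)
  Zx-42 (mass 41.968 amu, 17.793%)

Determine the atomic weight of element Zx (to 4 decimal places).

40.2009 amu

The abundance-weighted mean is 0.14707 × 37.005 + 0.36325 × 40.007 + 0.31175 × 40.926 + 0.17793 × 41.968
= 5.44233 + 14.53254 + 12.75868 + 7.46737 = 40.20092 amu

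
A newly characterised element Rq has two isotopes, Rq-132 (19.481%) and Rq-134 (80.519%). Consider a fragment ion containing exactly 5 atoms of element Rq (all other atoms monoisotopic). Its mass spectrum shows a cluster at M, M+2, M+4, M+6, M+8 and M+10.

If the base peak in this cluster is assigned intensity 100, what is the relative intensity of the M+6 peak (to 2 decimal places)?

48.39

Binomial terms of (0.19481 + 0.80519)^5: M 0.0003, M+2 0.0058, M+4 0.0479, M+6 0.1981, M+8 0.4094, M+10 0.3384 → M+8 is the base peak.
P(M+8) = C(5,4) × 0.19481^1 × 0.80519^4 = 5 × 0.19481 × 0.420333 = 0.409425 (base)
P(M+6) = C(5,3) × 0.19481^2 × 0.80519^3 = 10 × 0.03795094 × 0.52202959 = 0.198115
Relative intensity = 0.198115 / 0.409425 × 100 = 48.39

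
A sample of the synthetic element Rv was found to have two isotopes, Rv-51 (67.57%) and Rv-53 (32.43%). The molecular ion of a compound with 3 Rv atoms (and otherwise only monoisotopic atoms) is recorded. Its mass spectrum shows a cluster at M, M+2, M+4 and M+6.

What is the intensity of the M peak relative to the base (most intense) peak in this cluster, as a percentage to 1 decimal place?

Binomial terms of (0.6757 + 0.3243)^3: M 0.3085, M+2 0.4442, M+4 0.2132, M+6 0.0341 → M+2 is the base peak.
P(M+2) = C(3,1) × 0.6757^2 × 0.3243^1 = 3 × 0.45657049 × 0.3243 = 0.444197 (base)
P(M) = C(3,0) × 0.6757^3 × 0.3243^0 = 1 × 0.30850468 × 1.0000 = 0.308505
Relative intensity = 0.308505 / 0.444197 × 100 = 69.5

69.5%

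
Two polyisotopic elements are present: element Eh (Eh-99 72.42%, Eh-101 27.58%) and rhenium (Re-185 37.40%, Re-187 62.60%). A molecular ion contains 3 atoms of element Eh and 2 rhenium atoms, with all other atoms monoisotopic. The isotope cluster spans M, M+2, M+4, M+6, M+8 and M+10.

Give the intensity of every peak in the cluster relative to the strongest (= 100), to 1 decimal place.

14.2 : 63.6 : 100.0 : 66.7 : 19.9 : 2.2

Element Eh pattern (n=3): 0.37981802 : 0.43394287 : 0.16526021 : 0.0209789
Rhenium pattern (n=2): 0.139876 : 0.468248 : 0.391876
Convolve the two distributions (both contribute in 2-u steps):
  M: 0.37981802×0.139876 = 0.053127
  M+2: 0.37981802×0.468248 + 0.43394287×0.139876 = 0.238547
  M+4: 0.37981802×0.391876 + 0.43394287×0.468248 + 0.16526021×0.139876 = 0.375150
  M+6: 0.43394287×0.391876 + 0.16526021×0.468248 + 0.0209789×0.139876 = 0.250369
  M+8: 0.16526021×0.391876 + 0.0209789×0.468248 = 0.074585
  M+10: 0.0209789×0.391876 = 0.008221
Scale to base peak (0.375150) = 100: 14.2 : 63.6 : 100.0 : 66.7 : 19.9 : 2.2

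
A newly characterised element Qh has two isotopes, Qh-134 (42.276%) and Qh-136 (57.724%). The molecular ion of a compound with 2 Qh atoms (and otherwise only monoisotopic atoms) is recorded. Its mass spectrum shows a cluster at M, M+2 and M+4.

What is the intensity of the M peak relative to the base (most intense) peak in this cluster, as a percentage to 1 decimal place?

36.6%

(0.42276 + 0.57724)^2 gives M 0.1787, M+2 0.4881, M+4 0.3332; the largest is M+2.
P(M+2) = C(2,1) × 0.42276^1 × 0.57724^1 = 2 × 0.42276 × 0.57724 = 0.488068 (base)
P(M) = C(2,0) × 0.42276^2 × 0.57724^0 = 1 × 0.17872602 × 1.0000 = 0.178726
Relative intensity = 0.178726 / 0.488068 × 100 = 36.6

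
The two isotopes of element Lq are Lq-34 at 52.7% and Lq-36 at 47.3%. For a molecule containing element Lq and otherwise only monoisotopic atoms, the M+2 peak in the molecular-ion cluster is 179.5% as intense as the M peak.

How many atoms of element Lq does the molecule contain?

For n independent Lq atoms, I(M+2)/I(M) = n · (abundance Lq-36) / (abundance Lq-34) = n · 0.473/0.527.
n = 1.795 × 0.527/0.473 = 2.00 ≈ 2

2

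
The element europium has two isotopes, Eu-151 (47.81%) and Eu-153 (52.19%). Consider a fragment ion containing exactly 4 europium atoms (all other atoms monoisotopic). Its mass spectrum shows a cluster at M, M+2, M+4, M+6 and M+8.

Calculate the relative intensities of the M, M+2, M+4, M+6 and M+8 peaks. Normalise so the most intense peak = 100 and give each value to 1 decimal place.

14.0 : 61.1 : 100.0 : 72.8 : 19.9

Each Eu atom is independently Eu-151 (p = 0.4781) or Eu-153 (q = 0.5219); the cluster is the binomial expansion (p + q)^4.
P(M) = 0.4781^4 = 0.052249
P(M+2) = 4 × 0.4781^3 × 0.5219^1 = 0.228141
P(M+4) = 6 × 0.4781^2 × 0.5219^2 = 0.373563
P(M+6) = 4 × 0.4781^1 × 0.5219^3 = 0.271857
P(M+8) = 0.5219^4 = 0.074191
The M+4 peak is largest (0.373563); scaling to 100 gives 14.0 : 61.1 : 100.0 : 72.8 : 19.9.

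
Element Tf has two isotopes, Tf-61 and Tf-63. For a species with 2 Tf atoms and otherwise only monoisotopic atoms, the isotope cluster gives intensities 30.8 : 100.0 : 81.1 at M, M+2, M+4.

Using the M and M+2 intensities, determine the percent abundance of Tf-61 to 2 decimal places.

If p is the fraction of Tf that is Tf-61, then I(M+2)/I(M) = [C(2,1)·p^1·(1−p)] / p^2 = 2·(1−p)/p = 100.0/30.8 = 3.2468
(1−p)/p = 3.2468/2 = 1.6234  ⇒  p = 1/(1 + 1.6234) = 0.3812
Tf-61: 38.12%, Tf-63: 61.88%.

38.12%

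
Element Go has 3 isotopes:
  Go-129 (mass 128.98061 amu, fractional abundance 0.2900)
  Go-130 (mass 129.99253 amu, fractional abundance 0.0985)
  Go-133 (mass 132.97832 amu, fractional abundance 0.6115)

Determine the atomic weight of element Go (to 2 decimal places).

Weight each isotope mass by its fractional abundance: 0.2900 × 128.98061 + 0.0985 × 129.99253 + 0.6115 × 132.97832
= 37.404377 + 12.804264 + 81.316243 = 131.524884 amu

131.52 amu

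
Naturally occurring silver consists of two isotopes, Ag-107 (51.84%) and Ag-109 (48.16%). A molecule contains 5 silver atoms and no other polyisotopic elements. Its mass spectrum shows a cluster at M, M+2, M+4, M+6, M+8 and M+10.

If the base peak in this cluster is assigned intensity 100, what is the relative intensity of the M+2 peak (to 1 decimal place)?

Binomial terms of (0.5184 + 0.4816)^5: M 0.0374, M+2 0.1739, M+4 0.3231, M+6 0.3002, M+8 0.1394, M+10 0.0259 → M+4 is the base peak.
P(M+4) = C(5,2) × 0.5184^3 × 0.4816^2 = 10 × 0.13931407 × 0.23193856 = 0.323123 (base)
P(M+2) = C(5,1) × 0.5184^4 × 0.4816^1 = 5 × 0.07222041 × 0.4816 = 0.173907
Relative intensity = 0.173907 / 0.323123 × 100 = 53.8

53.8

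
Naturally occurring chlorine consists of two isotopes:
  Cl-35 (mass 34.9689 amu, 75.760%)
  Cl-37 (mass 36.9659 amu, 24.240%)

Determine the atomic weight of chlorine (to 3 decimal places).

Ar = Σ fᵢ·mᵢ = 0.75760 × 34.9689 + 0.24240 × 36.9659
= 26.49244 + 8.96053 = 35.45297 amu

35.453 amu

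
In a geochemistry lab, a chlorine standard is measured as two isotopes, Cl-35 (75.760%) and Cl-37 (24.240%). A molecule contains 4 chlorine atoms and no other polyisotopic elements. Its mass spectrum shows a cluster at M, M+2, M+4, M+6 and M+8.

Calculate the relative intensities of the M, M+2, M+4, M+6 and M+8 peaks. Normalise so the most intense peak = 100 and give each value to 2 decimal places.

The 4 Cl atoms are independent, so intensities follow the terms of (0.75760 + 0.24240)^4.
P(M) = 0.75760^4 = 0.329428
P(M+2) = 4 × 0.75760^3 × 0.24240^1 = 0.421612
P(M+4) = 6 × 0.75760^2 × 0.24240^2 = 0.202347
P(M+6) = 4 × 0.75760^1 × 0.24240^3 = 0.043162
P(M+8) = 0.24240^4 = 0.003452
The M+2 peak is largest (0.421612); scaling to 100 gives 78.14 : 100.00 : 47.99 : 10.24 : 0.82.

78.14 : 100.00 : 47.99 : 10.24 : 0.82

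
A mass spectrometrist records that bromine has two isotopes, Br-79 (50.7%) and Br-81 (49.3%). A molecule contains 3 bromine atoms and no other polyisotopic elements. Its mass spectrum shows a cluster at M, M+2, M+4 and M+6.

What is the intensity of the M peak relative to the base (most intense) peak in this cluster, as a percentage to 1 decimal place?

Binomial terms of (0.507 + 0.493)^3: M 0.1303, M+2 0.3802, M+4 0.3697, M+6 0.1198 → M+2 is the base peak.
P(M+2) = C(3,1) × 0.507^2 × 0.493^1 = 3 × 0.257049 × 0.4930 = 0.380175 (base)
P(M) = C(3,0) × 0.507^3 × 0.493^0 = 1 × 0.13032384 × 1.0000 = 0.130324
Relative intensity = 0.130324 / 0.380175 × 100 = 34.3

34.3%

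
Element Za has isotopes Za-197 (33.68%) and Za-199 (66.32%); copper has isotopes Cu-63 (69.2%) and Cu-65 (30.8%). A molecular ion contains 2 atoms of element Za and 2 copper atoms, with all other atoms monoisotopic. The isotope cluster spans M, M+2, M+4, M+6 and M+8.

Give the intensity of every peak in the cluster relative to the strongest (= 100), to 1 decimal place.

13.2 : 63.7 : 100.0 : 55.8 : 10.1

Element Za pattern (n=2): 0.11343424 : 0.44673152 : 0.43983424
Copper pattern (n=2): 0.478864 : 0.426272 : 0.094864
Convolve the two distributions (both contribute in 2-u steps):
  M: 0.11343424×0.478864 = 0.054320
  M+2: 0.11343424×0.426272 + 0.44673152×0.478864 = 0.262277
  M+4: 0.11343424×0.094864 + 0.44673152×0.426272 + 0.43983424×0.478864 = 0.411811
  M+6: 0.44673152×0.094864 + 0.43983424×0.426272 = 0.229868
  M+8: 0.43983424×0.094864 = 0.041724
Scale to base peak (0.411811) = 100: 13.2 : 63.7 : 100.0 : 55.8 : 10.1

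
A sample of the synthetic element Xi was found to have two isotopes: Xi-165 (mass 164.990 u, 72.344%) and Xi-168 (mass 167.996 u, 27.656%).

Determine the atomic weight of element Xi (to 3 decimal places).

165.821 u

Ar = Σ fᵢ·mᵢ = 0.72344 × 164.990 + 0.27656 × 167.996
= 119.3604 + 46.4610 = 165.8214 u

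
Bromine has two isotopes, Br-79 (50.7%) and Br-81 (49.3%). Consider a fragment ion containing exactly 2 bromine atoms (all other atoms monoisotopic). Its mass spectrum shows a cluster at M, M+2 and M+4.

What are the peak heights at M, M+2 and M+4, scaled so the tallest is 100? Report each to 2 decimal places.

51.42 : 100.00 : 48.62

Each Br atom is independently Br-79 (p = 0.507) or Br-81 (q = 0.493); the cluster is the binomial expansion (p + q)^2.
P(M) = 0.507^2 = 0.257049
P(M+2) = 2 × 0.507^1 × 0.493^1 = 0.499902
P(M+4) = 0.493^2 = 0.243049
The M+2 peak is largest (0.499902); scaling to 100 gives 51.42 : 100.00 : 48.62.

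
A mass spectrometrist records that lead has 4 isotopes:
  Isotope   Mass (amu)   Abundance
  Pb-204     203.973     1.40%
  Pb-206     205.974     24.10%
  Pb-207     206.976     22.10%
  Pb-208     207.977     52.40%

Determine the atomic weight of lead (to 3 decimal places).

207.217 amu

Weight each isotope mass by its fractional abundance: 0.0140 × 203.973 + 0.2410 × 205.974 + 0.2210 × 206.976 + 0.5240 × 207.977
= 2.8556 + 49.6397 + 45.7417 + 108.9799 = 207.2169 amu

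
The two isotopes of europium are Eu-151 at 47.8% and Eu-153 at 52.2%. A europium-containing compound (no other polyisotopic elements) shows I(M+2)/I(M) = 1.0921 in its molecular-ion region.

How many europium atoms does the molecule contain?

For n independent Eu atoms, I(M+2)/I(M) = n · (abundance Eu-153) / (abundance Eu-151) = n · 0.522/0.478.
n = 1.0921 × 0.478/0.522 = 1.00 ≈ 1

1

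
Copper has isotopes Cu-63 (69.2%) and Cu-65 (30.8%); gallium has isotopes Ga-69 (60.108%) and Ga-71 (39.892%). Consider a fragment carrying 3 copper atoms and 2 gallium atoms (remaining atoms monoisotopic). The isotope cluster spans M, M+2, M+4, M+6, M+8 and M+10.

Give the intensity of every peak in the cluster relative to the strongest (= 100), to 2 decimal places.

35.62 : 94.85 : 100.00 : 52.19 : 13.49 : 1.38

Copper pattern (n=3): 0.33137389 : 0.44247034 : 0.19693766 : 0.02921811
Gallium pattern (n=2): 0.36129717 : 0.47956567 : 0.15913717
Convolve the two distributions (both contribute in 2-u steps):
  M: 0.33137389×0.36129717 = 0.119724
  M+2: 0.33137389×0.47956567 + 0.44247034×0.36129717 = 0.318779
  M+4: 0.33137389×0.15913717 + 0.44247034×0.47956567 + 0.19693766×0.36129717 = 0.336081
  M+6: 0.44247034×0.15913717 + 0.19693766×0.47956567 + 0.02921811×0.36129717 = 0.175414
  M+8: 0.19693766×0.15913717 + 0.02921811×0.47956567 = 0.045352
  M+10: 0.02921811×0.15913717 = 0.004650
Scale to base peak (0.336081) = 100: 35.62 : 94.85 : 100.00 : 52.19 : 13.49 : 1.38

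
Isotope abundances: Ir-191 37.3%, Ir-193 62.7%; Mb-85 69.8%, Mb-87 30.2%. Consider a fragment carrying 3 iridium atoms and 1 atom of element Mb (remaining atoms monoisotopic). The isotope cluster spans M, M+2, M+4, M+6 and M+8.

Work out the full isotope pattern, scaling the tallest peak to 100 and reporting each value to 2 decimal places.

Iridium pattern (n=3): 0.05189512 : 0.26170165 : 0.43991135 : 0.24649188
Element Mb pattern (n=1): 0.6980 : 0.3020
Convolve the two distributions (both contribute in 2-u steps):
  M: 0.05189512×0.6980 = 0.036223
  M+2: 0.05189512×0.3020 + 0.26170165×0.6980 = 0.198340
  M+4: 0.26170165×0.3020 + 0.43991135×0.6980 = 0.386092
  M+6: 0.43991135×0.3020 + 0.24649188×0.6980 = 0.304905
  M+8: 0.24649188×0.3020 = 0.074441
Scale to base peak (0.386092) = 100: 9.38 : 51.37 : 100.00 : 78.97 : 19.28

9.38 : 51.37 : 100.00 : 78.97 : 19.28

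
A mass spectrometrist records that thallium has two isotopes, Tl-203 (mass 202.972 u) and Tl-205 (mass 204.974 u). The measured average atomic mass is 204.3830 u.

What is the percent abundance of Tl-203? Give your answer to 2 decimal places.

29.52%

Writing the weighted mean with unknown fraction x of Tl-203:
202.972·x + 204.974·(1 − x) = 204.3830
(202.972 − 204.974)·x = 204.3830 − 204.974
x = -0.5910 / -2.002 = 0.29520 → 29.52% Tl-203, 70.48% Tl-205.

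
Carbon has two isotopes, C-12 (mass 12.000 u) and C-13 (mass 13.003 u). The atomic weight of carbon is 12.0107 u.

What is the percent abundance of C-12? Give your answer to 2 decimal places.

Let x be the fractional abundance of C-12; then C-13 has abundance 1 − x.
12.000·x + 13.003·(1 − x) = 12.0107
(12.000 − 13.003)·x = 12.0107 − 13.003
x = -0.9923 / -1.003 = 0.98933 → 98.93% C-12, 1.07% C-13.

98.93%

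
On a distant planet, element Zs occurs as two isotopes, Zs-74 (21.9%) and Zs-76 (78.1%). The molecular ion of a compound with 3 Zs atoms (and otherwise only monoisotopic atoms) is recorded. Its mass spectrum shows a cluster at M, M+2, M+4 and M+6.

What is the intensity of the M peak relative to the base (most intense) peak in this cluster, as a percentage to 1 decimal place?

2.2%

(0.219 + 0.781)^3 gives M 0.0105, M+2 0.1124, M+4 0.4007, M+6 0.4764; the largest is M+6.
P(M+6) = C(3,3) × 0.219^0 × 0.781^3 = 1 × 1.0000 × 0.47637954 = 0.476380 (base)
P(M) = C(3,0) × 0.219^3 × 0.781^0 = 1 × 0.01050346 × 1.0000 = 0.010503
Relative intensity = 0.010503 / 0.476380 × 100 = 2.2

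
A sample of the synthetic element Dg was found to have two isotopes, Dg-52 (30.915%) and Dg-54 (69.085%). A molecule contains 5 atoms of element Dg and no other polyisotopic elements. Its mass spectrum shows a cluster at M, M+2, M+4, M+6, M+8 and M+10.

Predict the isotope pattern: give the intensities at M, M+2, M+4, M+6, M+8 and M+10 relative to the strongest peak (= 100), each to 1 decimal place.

0.8 : 9.0 : 40.0 : 89.5 : 100.0 : 44.7

Each Dg atom is independently Dg-52 (p = 0.30915) or Dg-54 (q = 0.69085); the cluster is the binomial expansion (p + q)^5.
P(M) = 0.30915^5 = 0.002824
P(M+2) = 5 × 0.30915^4 × 0.69085^1 = 0.031552
P(M+4) = 10 × 0.30915^3 × 0.69085^2 = 0.141018
P(M+6) = 10 × 0.30915^2 × 0.69085^3 = 0.315130
P(M+8) = 5 × 0.30915^1 × 0.69085^4 = 0.352107
P(M+10) = 0.69085^5 = 0.157369
The M+8 peak is largest (0.352107); scaling to 100 gives 0.8 : 9.0 : 40.0 : 89.5 : 100.0 : 44.7.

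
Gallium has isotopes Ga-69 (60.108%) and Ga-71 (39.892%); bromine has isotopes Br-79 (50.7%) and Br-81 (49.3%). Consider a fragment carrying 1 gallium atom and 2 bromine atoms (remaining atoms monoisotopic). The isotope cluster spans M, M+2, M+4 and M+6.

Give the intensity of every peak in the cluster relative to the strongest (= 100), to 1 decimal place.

38.3 : 100.0 : 85.7 : 24.1

Gallium pattern (n=1): 0.60108 : 0.39892
Bromine pattern (n=2): 0.257049 : 0.499902 : 0.243049
Convolve the two distributions (both contribute in 2-u steps):
  M: 0.60108×0.257049 = 0.154507
  M+2: 0.60108×0.499902 + 0.39892×0.257049 = 0.403023
  M+4: 0.60108×0.243049 + 0.39892×0.499902 = 0.345513
  M+6: 0.39892×0.243049 = 0.096957
Scale to base peak (0.403023) = 100: 38.3 : 100.0 : 85.7 : 24.1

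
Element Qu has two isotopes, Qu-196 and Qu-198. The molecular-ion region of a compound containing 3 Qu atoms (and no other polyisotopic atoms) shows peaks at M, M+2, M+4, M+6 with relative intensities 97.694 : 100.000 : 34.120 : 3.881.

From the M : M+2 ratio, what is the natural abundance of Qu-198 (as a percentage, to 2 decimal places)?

If p is the fraction of Qu that is Qu-196, then I(M+2)/I(M) = [C(3,1)·p^2·(1−p)] / p^3 = 3·(1−p)/p = 100.000/97.694 = 1.0236
(1−p)/p = 1.0236/3 = 0.3412  ⇒  p = 1/(1 + 0.3412) = 0.7456
Qu-196: 74.56%, Qu-198: 25.44%.

25.44%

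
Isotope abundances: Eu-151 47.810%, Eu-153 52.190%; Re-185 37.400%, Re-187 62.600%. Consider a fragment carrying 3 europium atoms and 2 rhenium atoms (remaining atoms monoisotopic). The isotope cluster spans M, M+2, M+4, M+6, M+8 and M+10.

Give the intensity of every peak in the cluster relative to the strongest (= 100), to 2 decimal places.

Europium pattern (n=3): 0.10928391 : 0.3578871 : 0.39067407 : 0.14215492
Rhenium pattern (n=2): 0.139876 : 0.468248 : 0.391876
Convolve the two distributions (both contribute in 2-u steps):
  M: 0.10928391×0.139876 = 0.015286
  M+2: 0.10928391×0.468248 + 0.3578871×0.139876 = 0.101232
  M+4: 0.10928391×0.391876 + 0.3578871×0.468248 + 0.39067407×0.139876 = 0.265052
  M+6: 0.3578871×0.391876 + 0.39067407×0.468248 + 0.14215492×0.139876 = 0.343064
  M+8: 0.39067407×0.391876 + 0.14215492×0.468248 = 0.219660
  M+10: 0.14215492×0.391876 = 0.055707
Scale to base peak (0.343064) = 100: 4.46 : 29.51 : 77.26 : 100.00 : 64.03 : 16.24

4.46 : 29.51 : 77.26 : 100.00 : 64.03 : 16.24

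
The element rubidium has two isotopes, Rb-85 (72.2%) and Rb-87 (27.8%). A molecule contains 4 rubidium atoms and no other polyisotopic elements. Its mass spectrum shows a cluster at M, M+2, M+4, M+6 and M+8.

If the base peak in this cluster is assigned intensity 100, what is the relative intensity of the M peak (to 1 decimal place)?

Binomial terms of (0.722 + 0.278)^4: M 0.2717, M+2 0.4185, M+4 0.2417, M+6 0.0620, M+8 0.0060 → M+2 is the base peak.
P(M+2) = C(4,1) × 0.722^3 × 0.278^1 = 4 × 0.37636705 × 0.2780 = 0.418520 (base)
P(M) = C(4,0) × 0.722^4 × 0.278^0 = 1 × 0.27173701 × 1.0000 = 0.271737
Relative intensity = 0.271737 / 0.418520 × 100 = 64.9

64.9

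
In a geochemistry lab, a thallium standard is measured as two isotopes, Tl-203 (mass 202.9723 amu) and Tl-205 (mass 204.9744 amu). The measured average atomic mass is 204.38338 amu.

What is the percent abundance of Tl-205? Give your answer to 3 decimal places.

70.480%

Let x be the fractional abundance of Tl-203; then Tl-205 has abundance 1 − x.
202.9723·x + 204.9744·(1 − x) = 204.38338
(202.9723 − 204.9744)·x = 204.38338 − 204.9744
x = -0.59102 / -2.0021 = 0.29520 → 29.520% Tl-203, 70.480% Tl-205.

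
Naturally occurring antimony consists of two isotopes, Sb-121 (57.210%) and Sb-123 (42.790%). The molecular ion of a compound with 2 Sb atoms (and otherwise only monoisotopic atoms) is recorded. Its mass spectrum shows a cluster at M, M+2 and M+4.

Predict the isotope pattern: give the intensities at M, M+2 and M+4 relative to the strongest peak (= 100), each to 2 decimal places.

66.85 : 100.00 : 37.40

The 2 Sb atoms are independent, so intensities follow the terms of (0.57210 + 0.42790)^2.
P(M) = 0.57210^2 = 0.327298
P(M+2) = 2 × 0.57210^1 × 0.42790^1 = 0.489603
P(M+4) = 0.42790^2 = 0.183098
The M+2 peak is largest (0.489603); scaling to 100 gives 66.85 : 100.00 : 37.40.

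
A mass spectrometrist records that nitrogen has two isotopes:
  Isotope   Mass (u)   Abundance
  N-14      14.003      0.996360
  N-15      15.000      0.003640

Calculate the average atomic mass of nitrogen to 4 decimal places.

Weight each isotope mass by its fractional abundance: 0.996360 × 14.003 + 0.003640 × 15.000
= 13.95203 + 0.05460 = 14.00663 u

14.0066 u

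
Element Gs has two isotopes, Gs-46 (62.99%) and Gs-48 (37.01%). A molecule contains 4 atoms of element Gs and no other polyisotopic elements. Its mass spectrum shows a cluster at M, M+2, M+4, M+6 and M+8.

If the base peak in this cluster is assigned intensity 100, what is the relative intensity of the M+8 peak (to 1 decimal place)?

Binomial terms of (0.6299 + 0.3701)^4: M 0.1574, M+2 0.3700, M+4 0.3261, M+6 0.1277, M+8 0.0188 → M+2 is the base peak.
P(M+2) = C(4,1) × 0.6299^3 × 0.3701^1 = 4 × 0.24992795 × 0.3701 = 0.369993 (base)
P(M+8) = C(4,4) × 0.6299^0 × 0.3701^4 = 1 × 1.0000 × 0.01876188 = 0.018762
Relative intensity = 0.018762 / 0.369993 × 100 = 5.1

5.1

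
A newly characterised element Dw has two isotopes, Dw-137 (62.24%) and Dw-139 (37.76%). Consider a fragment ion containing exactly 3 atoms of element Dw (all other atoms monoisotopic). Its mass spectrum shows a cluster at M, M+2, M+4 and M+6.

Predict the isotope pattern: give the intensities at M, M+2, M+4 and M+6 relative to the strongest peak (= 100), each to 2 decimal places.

Each Dw atom is independently Dw-137 (p = 0.6224) or Dw-139 (q = 0.3776); the cluster is the binomial expansion (p + q)^3.
P(M) = 0.6224^3 = 0.241106
P(M+2) = 3 × 0.6224^2 × 0.3776^1 = 0.438826
P(M+4) = 3 × 0.6224^1 × 0.3776^2 = 0.266229
P(M+6) = 0.3776^3 = 0.053839
The M+2 peak is largest (0.438826); scaling to 100 gives 54.94 : 100.00 : 60.67 : 12.27.

54.94 : 100.00 : 60.67 : 12.27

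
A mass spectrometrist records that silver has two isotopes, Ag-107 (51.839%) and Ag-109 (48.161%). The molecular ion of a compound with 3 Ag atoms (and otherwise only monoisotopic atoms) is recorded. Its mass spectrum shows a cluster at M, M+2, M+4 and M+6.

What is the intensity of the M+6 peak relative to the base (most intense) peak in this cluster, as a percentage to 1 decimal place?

Term probabilities: M 0.1393, M+2 0.3883, M+4 0.3607, M+6 0.1117. Base peak = M+2.
P(M+2) = C(3,1) × 0.51839^2 × 0.48161^1 = 3 × 0.26872819 × 0.48161 = 0.388267 (base)
P(M+6) = C(3,3) × 0.51839^0 × 0.48161^3 = 1 × 1.0000 × 0.11170857 = 0.111709
Relative intensity = 0.111709 / 0.388267 × 100 = 28.8

28.8%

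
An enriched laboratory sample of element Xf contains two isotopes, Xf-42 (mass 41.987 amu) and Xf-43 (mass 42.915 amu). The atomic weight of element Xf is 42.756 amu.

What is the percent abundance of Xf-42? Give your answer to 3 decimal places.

Writing the weighted mean with unknown fraction x of Xf-42:
41.987·x + 42.915·(1 − x) = 42.756
(41.987 − 42.915)·x = 42.756 − 42.915
x = -0.159 / -0.928 = 0.17134 → 17.134% Xf-42, 82.866% Xf-43.

17.134%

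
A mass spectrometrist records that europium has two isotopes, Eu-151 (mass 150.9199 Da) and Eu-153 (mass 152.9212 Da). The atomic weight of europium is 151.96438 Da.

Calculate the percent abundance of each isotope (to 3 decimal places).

Let x be the fractional abundance of Eu-151; then Eu-153 has abundance 1 − x.
150.9199·x + 152.9212·(1 − x) = 151.96438
(150.9199 − 152.9212)·x = 151.96438 − 152.9212
x = -0.95682 / -2.0013 = 0.47810 → 47.810% Eu-151, 52.190% Eu-153.

Eu-151: 47.810%, Eu-153: 52.190%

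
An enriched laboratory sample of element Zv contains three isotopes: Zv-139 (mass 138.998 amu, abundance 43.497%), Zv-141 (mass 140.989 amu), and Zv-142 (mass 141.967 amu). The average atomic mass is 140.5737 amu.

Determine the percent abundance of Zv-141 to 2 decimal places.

10.42%

The remaining 56.503% is split between Zv-141 (fraction x) and Zv-142 (fraction 0.56503 − x).
Substituting: 140.989x + 141.967(0.56503 − x) = 80.11373994
(140.989 − 141.967)x = -0.10187407  ⇒  x = 0.10417, y = 0.46086
Zv-141: 10.42%, Zv-142: 46.09%.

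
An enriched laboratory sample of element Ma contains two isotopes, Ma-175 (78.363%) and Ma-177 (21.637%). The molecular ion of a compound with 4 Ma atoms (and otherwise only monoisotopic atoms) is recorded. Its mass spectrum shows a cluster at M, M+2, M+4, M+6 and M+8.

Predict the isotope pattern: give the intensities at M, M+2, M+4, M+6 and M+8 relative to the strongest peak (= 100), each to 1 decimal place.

The 4 Ma atoms are independent, so intensities follow the terms of (0.78363 + 0.21637)^4.
P(M) = 0.78363^4 = 0.377089
P(M+2) = 4 × 0.78363^3 × 0.21637^1 = 0.416476
P(M+4) = 6 × 0.78363^2 × 0.21637^2 = 0.172491
P(M+6) = 4 × 0.78363^1 × 0.21637^3 = 0.031751
P(M+8) = 0.21637^4 = 0.002192
The M+2 peak is largest (0.416476); scaling to 100 gives 90.5 : 100.0 : 41.4 : 7.6 : 0.5.

90.5 : 100.0 : 41.4 : 7.6 : 0.5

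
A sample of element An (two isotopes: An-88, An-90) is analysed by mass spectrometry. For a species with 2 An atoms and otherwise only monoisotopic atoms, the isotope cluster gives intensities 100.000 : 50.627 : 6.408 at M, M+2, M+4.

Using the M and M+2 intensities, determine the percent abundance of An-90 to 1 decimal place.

If p is the fraction of An that is An-88, then I(M+2)/I(M) = [C(2,1)·p^1·(1−p)] / p^2 = 2·(1−p)/p = 50.627/100.000 = 0.5063
(1−p)/p = 0.5063/2 = 0.2531  ⇒  p = 1/(1 + 0.2531) = 0.7980
An-88: 79.8%, An-90: 20.2%.

20.2%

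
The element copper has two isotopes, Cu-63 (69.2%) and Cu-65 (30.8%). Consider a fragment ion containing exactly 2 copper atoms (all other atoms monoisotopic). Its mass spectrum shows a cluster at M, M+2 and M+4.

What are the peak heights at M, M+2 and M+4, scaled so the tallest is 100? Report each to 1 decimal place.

100.0 : 89.0 : 19.8

Expanding (0.692 + 0.308)^2:
P(M) = 0.692^2 = 0.478864
P(M+2) = 2 × 0.692^1 × 0.308^1 = 0.426272
P(M+4) = 0.308^2 = 0.094864
The M peak is largest (0.478864); scaling to 100 gives 100.0 : 89.0 : 19.8.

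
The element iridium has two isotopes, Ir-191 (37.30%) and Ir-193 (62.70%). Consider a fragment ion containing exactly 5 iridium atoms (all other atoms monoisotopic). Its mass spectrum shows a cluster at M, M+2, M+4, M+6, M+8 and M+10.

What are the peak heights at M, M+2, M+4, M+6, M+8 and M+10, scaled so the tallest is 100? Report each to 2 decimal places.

2.11 : 17.70 : 59.49 : 100.00 : 84.05 : 28.26

Expanding (0.3730 + 0.6270)^5:
P(M) = 0.3730^5 = 0.007220
P(M+2) = 5 × 0.3730^4 × 0.6270^1 = 0.060684
P(M+4) = 10 × 0.3730^3 × 0.6270^2 = 0.204015
P(M+6) = 10 × 0.3730^2 × 0.6270^3 = 0.342942
P(M+8) = 5 × 0.3730^1 × 0.6270^4 = 0.288237
P(M+10) = 0.6270^5 = 0.096903
The M+6 peak is largest (0.342942); scaling to 100 gives 2.11 : 17.70 : 59.49 : 100.00 : 84.05 : 28.26.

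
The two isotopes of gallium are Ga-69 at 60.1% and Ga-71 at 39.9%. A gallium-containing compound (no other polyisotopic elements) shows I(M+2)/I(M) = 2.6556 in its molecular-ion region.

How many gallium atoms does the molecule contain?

The M+2/M ratio from n Ga atoms is n · q/p = n · 0.399/0.601.
n = 2.6556 × 0.601/0.399 = 4.00 ≈ 4

4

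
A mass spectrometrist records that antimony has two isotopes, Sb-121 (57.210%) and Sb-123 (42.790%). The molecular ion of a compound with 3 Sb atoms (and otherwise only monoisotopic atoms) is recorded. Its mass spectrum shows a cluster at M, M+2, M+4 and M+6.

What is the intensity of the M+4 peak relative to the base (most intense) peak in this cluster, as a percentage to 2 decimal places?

74.79%

Binomial terms of (0.57210 + 0.42790)^3: M 0.1872, M+2 0.4202, M+4 0.3143, M+6 0.0783 → M+2 is the base peak.
P(M+2) = C(3,1) × 0.57210^2 × 0.42790^1 = 3 × 0.32729841 × 0.4279 = 0.420153 (base)
P(M+4) = C(3,2) × 0.57210^1 × 0.42790^2 = 3 × 0.5721 × 0.18309841 = 0.314252
Relative intensity = 0.314252 / 0.420153 × 100 = 74.79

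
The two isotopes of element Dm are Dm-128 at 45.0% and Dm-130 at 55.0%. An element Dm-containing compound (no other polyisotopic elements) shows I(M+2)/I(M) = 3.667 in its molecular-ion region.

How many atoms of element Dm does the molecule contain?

3

The M+2/M ratio from n Dm atoms is n · q/p = n · 0.550/0.450.
n = 3.667 × 0.450/0.550 = 3.00 ≈ 3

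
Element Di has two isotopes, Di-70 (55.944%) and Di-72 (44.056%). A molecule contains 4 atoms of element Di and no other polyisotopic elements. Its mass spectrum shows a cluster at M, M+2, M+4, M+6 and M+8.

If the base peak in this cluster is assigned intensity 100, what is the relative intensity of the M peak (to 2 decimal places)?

26.87

Binomial terms of (0.55944 + 0.44056)^4: M 0.0980, M+2 0.3086, M+4 0.3645, M+6 0.1914, M+8 0.0377 → M+4 is the base peak.
P(M+4) = C(4,2) × 0.55944^2 × 0.44056^2 = 6 × 0.31297311 × 0.19409311 = 0.364476 (base)
P(M) = C(4,0) × 0.55944^4 × 0.44056^0 = 1 × 0.09795217 × 1.0000 = 0.097952
Relative intensity = 0.097952 / 0.364476 × 100 = 26.87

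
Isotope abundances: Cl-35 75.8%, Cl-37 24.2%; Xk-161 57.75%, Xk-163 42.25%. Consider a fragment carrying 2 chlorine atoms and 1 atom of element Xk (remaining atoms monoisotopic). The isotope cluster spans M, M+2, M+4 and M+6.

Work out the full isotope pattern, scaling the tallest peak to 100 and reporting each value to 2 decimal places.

72.99 : 100.00 : 41.53 : 5.44

Chlorine pattern (n=2): 0.574564 : 0.366872 : 0.058564
Element Xk pattern (n=1): 0.5775 : 0.4225
Convolve the two distributions (both contribute in 2-u steps):
  M: 0.574564×0.5775 = 0.331811
  M+2: 0.574564×0.4225 + 0.366872×0.5775 = 0.454622
  M+4: 0.366872×0.4225 + 0.058564×0.5775 = 0.188824
  M+6: 0.058564×0.4225 = 0.024743
Scale to base peak (0.454622) = 100: 72.99 : 100.00 : 41.53 : 5.44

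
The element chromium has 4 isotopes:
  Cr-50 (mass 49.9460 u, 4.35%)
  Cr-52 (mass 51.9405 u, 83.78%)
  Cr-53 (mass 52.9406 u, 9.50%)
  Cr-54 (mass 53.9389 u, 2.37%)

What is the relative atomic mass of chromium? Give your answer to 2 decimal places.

Ar = Σ fᵢ·mᵢ = 0.0435 × 49.9460 + 0.8378 × 51.9405 + 0.0950 × 52.9406 + 0.0237 × 53.9389
= 2.17265 + 43.51575 + 5.02936 + 1.27835 = 51.99611 u

52.00 u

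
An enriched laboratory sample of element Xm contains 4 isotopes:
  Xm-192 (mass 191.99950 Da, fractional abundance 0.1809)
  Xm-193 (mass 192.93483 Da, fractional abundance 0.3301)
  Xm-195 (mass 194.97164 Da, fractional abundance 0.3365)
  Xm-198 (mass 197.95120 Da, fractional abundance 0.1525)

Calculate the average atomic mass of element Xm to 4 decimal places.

194.2160 Da

The abundance-weighted mean is 0.1809 × 191.99950 + 0.3301 × 192.93483 + 0.3365 × 194.97164 + 0.1525 × 197.95120
= 34.732710 + 63.687787 + 65.607957 + 30.187558 = 194.216012 Da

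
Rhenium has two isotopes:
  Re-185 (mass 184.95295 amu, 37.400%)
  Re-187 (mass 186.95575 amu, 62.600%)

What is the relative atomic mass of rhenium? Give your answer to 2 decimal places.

The abundance-weighted mean is 0.37400 × 184.95295 + 0.62600 × 186.95575
= 69.172403 + 117.034300 = 186.206703 amu

186.21 amu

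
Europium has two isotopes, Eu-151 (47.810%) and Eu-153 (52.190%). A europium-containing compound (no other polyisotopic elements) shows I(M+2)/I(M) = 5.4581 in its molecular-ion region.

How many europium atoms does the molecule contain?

5

The M+2/M ratio from n Eu atoms is n · q/p = n · 0.52190/0.47810.
n = 5.4581 × 0.47810/0.52190 = 5.00 ≈ 5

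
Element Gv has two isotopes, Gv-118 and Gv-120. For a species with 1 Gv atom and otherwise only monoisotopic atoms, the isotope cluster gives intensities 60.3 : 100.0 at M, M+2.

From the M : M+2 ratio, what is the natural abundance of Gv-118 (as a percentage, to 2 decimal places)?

37.62%

If p is the fraction of Gv that is Gv-118, then I(M+2)/I(M) = [C(1,1)·p^0·(1−p)] / p^1 = 1·(1−p)/p = 100.0/60.3 = 1.6584
(1−p)/p = 1.6584/1 = 1.6584  ⇒  p = 1/(1 + 1.6584) = 0.3762
Gv-118: 37.62%, Gv-120: 62.38%.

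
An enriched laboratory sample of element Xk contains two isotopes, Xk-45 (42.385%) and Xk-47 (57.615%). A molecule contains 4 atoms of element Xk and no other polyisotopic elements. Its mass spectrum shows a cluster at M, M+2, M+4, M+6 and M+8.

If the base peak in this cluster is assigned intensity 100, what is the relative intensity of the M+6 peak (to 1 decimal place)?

(0.42385 + 0.57615)^4 gives M 0.0323, M+2 0.1755, M+4 0.3578, M+6 0.3242, M+8 0.1102; the largest is M+4.
P(M+4) = C(4,2) × 0.42385^2 × 0.57615^2 = 6 × 0.17964882 × 0.33194882 = 0.357805 (base)
P(M+6) = C(4,3) × 0.42385^1 × 0.57615^3 = 4 × 0.42385 × 0.19125231 = 0.324249
Relative intensity = 0.324249 / 0.357805 × 100 = 90.6

90.6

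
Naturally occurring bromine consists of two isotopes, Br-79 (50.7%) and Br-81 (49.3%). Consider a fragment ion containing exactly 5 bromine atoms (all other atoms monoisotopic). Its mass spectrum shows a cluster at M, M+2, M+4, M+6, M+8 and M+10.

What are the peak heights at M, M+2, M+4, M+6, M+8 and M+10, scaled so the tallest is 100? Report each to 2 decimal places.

The 5 Br atoms are independent, so intensities follow the terms of (0.507 + 0.493)^5.
P(M) = 0.507^5 = 0.033500
P(M+2) = 5 × 0.507^4 × 0.493^1 = 0.162873
P(M+4) = 10 × 0.507^3 × 0.493^2 = 0.316751
P(M+6) = 10 × 0.507^2 × 0.493^3 = 0.308004
P(M+8) = 5 × 0.507^1 × 0.493^4 = 0.149750
P(M+10) = 0.493^5 = 0.029123
The M+4 peak is largest (0.316751); scaling to 100 gives 10.58 : 51.42 : 100.00 : 97.24 : 47.28 : 9.19.

10.58 : 51.42 : 100.00 : 97.24 : 47.28 : 9.19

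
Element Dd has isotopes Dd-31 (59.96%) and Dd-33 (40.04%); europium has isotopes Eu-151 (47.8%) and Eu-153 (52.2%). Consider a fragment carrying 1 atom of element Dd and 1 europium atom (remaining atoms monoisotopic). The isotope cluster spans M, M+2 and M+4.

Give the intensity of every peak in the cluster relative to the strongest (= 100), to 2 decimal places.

Element Dd pattern (n=1): 0.5996 : 0.4004
Europium pattern (n=1): 0.4780 : 0.5220
Convolve the two distributions (both contribute in 2-u steps):
  M: 0.5996×0.4780 = 0.286609
  M+2: 0.5996×0.5220 + 0.4004×0.4780 = 0.504382
  M+4: 0.4004×0.5220 = 0.209009
Scale to base peak (0.504382) = 100: 56.82 : 100.00 : 41.44

56.82 : 100.00 : 41.44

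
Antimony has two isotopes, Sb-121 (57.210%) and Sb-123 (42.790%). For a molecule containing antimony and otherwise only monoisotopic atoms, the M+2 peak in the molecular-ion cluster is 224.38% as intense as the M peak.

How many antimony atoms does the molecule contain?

3

With n Sb atoms, P(M+2)/P(M) = C(n,1)·p^(n−1)q / p^n = n·q/p = n · 0.42790/0.57210.
n = 2.2438 × 0.57210/0.42790 = 3.00 ≈ 3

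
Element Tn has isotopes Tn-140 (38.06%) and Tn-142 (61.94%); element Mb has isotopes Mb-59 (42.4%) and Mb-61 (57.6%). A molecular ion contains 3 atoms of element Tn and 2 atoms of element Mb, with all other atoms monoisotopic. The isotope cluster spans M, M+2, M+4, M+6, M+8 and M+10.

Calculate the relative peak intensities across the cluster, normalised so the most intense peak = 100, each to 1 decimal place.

Element Tn pattern (n=3): 0.05513233 : 0.26917209 : 0.43805883 : 0.23763675
Element Mb pattern (n=2): 0.179776 : 0.488448 : 0.331776
Convolve the two distributions (both contribute in 2-u steps):
  M: 0.05513233×0.179776 = 0.009911
  M+2: 0.05513233×0.488448 + 0.26917209×0.179776 = 0.075320
  M+4: 0.05513233×0.331776 + 0.26917209×0.488448 + 0.43805883×0.179776 = 0.228521
  M+6: 0.26917209×0.331776 + 0.43805883×0.488448 + 0.23763675×0.179776 = 0.345995
  M+8: 0.43805883×0.331776 + 0.23763675×0.488448 = 0.261411
  M+10: 0.23763675×0.331776 = 0.078842
Scale to base peak (0.345995) = 100: 2.9 : 21.8 : 66.0 : 100.0 : 75.6 : 22.8

2.9 : 21.8 : 66.0 : 100.0 : 75.6 : 22.8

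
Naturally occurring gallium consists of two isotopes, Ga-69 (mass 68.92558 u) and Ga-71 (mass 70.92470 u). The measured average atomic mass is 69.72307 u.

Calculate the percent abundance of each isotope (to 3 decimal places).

Let x be the fractional abundance of Ga-69; then Ga-71 has abundance 1 − x.
68.92558·x + 70.92470·(1 − x) = 69.72307
(68.92558 − 70.92470)·x = 69.72307 − 70.92470
x = -1.20163 / -1.99912 = 0.60108 → 60.108% Ga-69, 39.892% Ga-71.

Ga-69: 60.108%, Ga-71: 39.892%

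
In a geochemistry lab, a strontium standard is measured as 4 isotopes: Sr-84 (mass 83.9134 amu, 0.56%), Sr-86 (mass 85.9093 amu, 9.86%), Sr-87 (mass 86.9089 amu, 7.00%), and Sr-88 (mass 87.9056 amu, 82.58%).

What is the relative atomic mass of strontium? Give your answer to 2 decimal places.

87.62 amu

Weight each isotope mass by its fractional abundance: 0.0056 × 83.9134 + 0.0986 × 85.9093 + 0.0700 × 86.9089 + 0.8258 × 87.9056
= 0.46992 + 8.47066 + 6.08362 + 72.59244 = 87.61664 amu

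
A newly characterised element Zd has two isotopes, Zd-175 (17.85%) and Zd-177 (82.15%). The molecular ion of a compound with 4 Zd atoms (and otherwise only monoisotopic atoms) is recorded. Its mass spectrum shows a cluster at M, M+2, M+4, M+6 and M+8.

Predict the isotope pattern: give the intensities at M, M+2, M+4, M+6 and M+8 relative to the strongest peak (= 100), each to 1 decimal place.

0.2 : 4.1 : 28.3 : 86.9 : 100.0

Expanding (0.1785 + 0.8215)^4:
P(M) = 0.1785^4 = 0.001015
P(M+2) = 4 × 0.1785^3 × 0.8215^1 = 0.018689
P(M+4) = 6 × 0.1785^2 × 0.8215^2 = 0.129016
P(M+6) = 4 × 0.1785^1 × 0.8215^3 = 0.395841
P(M+8) = 0.8215^4 = 0.455439
The M+8 peak is largest (0.455439); scaling to 100 gives 0.2 : 4.1 : 28.3 : 86.9 : 100.0.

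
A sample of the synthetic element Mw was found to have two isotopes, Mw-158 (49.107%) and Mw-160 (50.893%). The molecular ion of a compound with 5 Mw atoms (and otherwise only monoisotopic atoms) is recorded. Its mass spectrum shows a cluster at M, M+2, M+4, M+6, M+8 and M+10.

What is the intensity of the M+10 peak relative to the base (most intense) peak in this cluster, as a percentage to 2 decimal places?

10.74%

Term probabilities: M 0.0286, M+2 0.1480, M+4 0.3067, M+6 0.3179, M+8 0.1647, M+10 0.0341. Base peak = M+6.
P(M+6) = C(5,3) × 0.49107^2 × 0.50893^3 = 10 × 0.24114974 × 0.13181783 = 0.317878 (base)
P(M+10) = C(5,5) × 0.49107^0 × 0.50893^5 = 1 × 1.0000 × 0.0341421 = 0.034142
Relative intensity = 0.034142 / 0.317878 × 100 = 10.74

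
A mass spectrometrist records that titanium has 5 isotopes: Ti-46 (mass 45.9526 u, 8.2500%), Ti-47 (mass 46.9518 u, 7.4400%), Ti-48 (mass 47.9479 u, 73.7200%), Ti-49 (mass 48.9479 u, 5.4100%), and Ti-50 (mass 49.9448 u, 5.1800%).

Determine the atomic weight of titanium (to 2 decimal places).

Weight each isotope mass by its fractional abundance: 0.082500 × 45.9526 + 0.074400 × 46.9518 + 0.737200 × 47.9479 + 0.054100 × 48.9479 + 0.051800 × 49.9448
= 3.79109 + 3.49321 + 35.34719 + 2.64808 + 2.58714 = 47.86671 u

47.87 u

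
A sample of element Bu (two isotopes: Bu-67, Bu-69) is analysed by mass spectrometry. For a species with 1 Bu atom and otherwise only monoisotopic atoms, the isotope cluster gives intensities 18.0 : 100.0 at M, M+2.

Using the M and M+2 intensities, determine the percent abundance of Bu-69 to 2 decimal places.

If p is the fraction of Bu that is Bu-67, then I(M+2)/I(M) = [C(1,1)·p^0·(1−p)] / p^1 = 1·(1−p)/p = 100.0/18.0 = 5.5556
(1−p)/p = 5.5556/1 = 5.5556  ⇒  p = 1/(1 + 5.5556) = 0.1525
Bu-67: 15.25%, Bu-69: 84.75%.

84.75%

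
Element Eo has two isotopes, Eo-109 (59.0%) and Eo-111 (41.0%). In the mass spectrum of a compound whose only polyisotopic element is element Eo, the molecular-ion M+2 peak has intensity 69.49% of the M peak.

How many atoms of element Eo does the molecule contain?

The M+2/M ratio from n Eo atoms is n · q/p = n · 0.410/0.590.
n = 0.6949 × 0.590/0.410 = 1.00 ≈ 1

1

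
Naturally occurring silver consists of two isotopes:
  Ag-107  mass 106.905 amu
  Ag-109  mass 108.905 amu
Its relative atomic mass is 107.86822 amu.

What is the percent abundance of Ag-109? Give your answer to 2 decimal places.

Writing the weighted mean with unknown fraction x of Ag-107:
106.905·x + 108.905·(1 − x) = 107.86822
(106.905 − 108.905)·x = 107.86822 − 108.905
x = -1.03678 / -2.000 = 0.51839 → 51.84% Ag-107, 48.16% Ag-109.

48.16%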